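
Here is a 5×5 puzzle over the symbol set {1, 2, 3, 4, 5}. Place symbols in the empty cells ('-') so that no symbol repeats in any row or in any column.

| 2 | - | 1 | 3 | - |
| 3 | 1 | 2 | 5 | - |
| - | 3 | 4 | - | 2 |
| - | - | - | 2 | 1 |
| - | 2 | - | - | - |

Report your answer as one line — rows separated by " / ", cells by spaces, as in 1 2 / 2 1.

(r2,c5) = 4
(r3,c4) = 1
(r5,c4) = 4
(r1,c5) = 5
(r3,c1) = 5
(r4,c1) = 4
(r4,c2) = 5
(r4,c3) = 3
(r5,c1) = 1
(r5,c3) = 5
(r5,c5) = 3
(r1,c2) = 4

2 4 1 3 5 / 3 1 2 5 4 / 5 3 4 1 2 / 4 5 3 2 1 / 1 2 5 4 3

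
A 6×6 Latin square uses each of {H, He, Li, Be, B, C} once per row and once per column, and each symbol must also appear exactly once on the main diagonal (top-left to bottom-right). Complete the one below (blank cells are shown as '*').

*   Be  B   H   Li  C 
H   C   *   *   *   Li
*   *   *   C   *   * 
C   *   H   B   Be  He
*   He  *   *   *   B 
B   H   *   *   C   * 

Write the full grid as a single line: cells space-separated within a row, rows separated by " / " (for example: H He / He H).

He Be B H Li C / H C Be He B Li / Be B Li C He H / C Li H B Be He / Li He C Be H B / B H He Li C Be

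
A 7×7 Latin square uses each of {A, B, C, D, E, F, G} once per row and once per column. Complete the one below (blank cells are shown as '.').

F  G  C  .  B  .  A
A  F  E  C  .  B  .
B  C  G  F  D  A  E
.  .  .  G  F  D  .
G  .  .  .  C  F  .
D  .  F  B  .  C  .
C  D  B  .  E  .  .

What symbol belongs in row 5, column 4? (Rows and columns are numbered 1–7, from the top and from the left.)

E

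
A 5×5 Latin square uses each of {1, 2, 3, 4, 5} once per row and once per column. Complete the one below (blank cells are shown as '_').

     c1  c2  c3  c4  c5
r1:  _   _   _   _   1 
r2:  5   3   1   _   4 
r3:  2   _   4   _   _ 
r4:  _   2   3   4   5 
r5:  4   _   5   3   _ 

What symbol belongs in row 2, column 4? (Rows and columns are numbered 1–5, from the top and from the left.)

2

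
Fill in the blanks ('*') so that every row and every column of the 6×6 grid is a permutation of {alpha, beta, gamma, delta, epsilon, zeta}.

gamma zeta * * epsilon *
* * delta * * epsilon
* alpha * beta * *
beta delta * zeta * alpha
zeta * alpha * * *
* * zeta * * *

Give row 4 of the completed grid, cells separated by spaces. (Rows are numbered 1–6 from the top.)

beta delta epsilon zeta gamma alpha

(r1,c3): row 1 has {gamma,epsilon,zeta}; column 3 has {alpha,delta,zeta}, so it must be beta.
(r1,c6): row 1 has {beta,gamma,epsilon,zeta}; column 6 has {alpha,epsilon}, so it must be delta.
(r2,c1): row 2 has {delta,epsilon}; column 1 has {beta,gamma,zeta}, so it must be alpha.
(r2,c4): row 2 has {alpha,delta,epsilon}; column 4 has {beta,zeta}, so it must be gamma.
(r4,c5): row 4 has {alpha,beta,delta,zeta}; column 5 has {epsilon}, so it must be gamma.
(r1,c4): row 1 has {beta,gamma,delta,epsilon,zeta}; column 4 has {beta,gamma,zeta}, so it must be alpha.
(r2,c2): row 2 has {alpha,gamma,delta,epsilon}; column 2 has {alpha,delta,zeta}, so it must be beta.
(r2,c5): row 2 has {alpha,beta,gamma,delta,epsilon}; column 5 has {gamma,epsilon}, so it must be zeta.
(r3,c5): row 3 has {alpha,beta}; column 5 has {gamma,epsilon,zeta}, so it must be delta.
(r4,c3): row 4 has {alpha,beta,gamma,delta,zeta}; column 3 has {alpha,beta,delta,zeta}, so it must be epsilon.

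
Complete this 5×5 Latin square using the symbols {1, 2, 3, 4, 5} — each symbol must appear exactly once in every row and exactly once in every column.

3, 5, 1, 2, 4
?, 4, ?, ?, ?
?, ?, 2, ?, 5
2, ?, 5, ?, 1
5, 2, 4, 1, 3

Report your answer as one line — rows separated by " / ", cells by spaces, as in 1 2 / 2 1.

3 5 1 2 4 / 1 4 3 5 2 / 4 1 2 3 5 / 2 3 5 4 1 / 5 2 4 1 3

At row 2, column 1: row 2 has {4}; column 1 has {2,3,5}; that leaves 1.
At row 2, column 3: row 2 has {1,4}; column 3 has {1,2,4,5}; that leaves 3.
At row 2, column 4: row 2 has {1,3,4}; column 4 has {1,2}; that leaves 5.
At row 2, column 5: row 2 has {1,3,4,5}; column 5 has {1,3,4,5}; that leaves 2.
At row 3, column 1: row 3 has {2,5}; column 1 has {1,2,3,5}; that leaves 4.
At row 3, column 4: row 3 has {2,4,5}; column 4 has {1,2,5}; that leaves 3.
At row 4, column 2: row 4 has {1,2,5}; column 2 has {2,4,5}; that leaves 3.
At row 4, column 4: row 4 has {1,2,3,5}; column 4 has {1,2,3,5}; that leaves 4.
At row 3, column 2: row 3 has {2,3,4,5}; column 2 has {2,3,4,5}; that leaves 1.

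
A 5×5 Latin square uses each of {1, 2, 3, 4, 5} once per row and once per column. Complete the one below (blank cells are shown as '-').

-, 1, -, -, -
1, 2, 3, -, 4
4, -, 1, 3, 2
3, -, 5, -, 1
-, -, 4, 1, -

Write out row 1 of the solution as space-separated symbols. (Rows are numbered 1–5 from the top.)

At row 1, column 3: row 1 has {1}; column 3 has {1,3,4,5}; that leaves 2.
At row 2, column 4: row 2 has {1,2,3,4}; column 4 has {1,3}; that leaves 5.
At row 3, column 2: row 3 has {1,2,3,4}; column 2 has {1,2}; that leaves 5.
At row 4, column 2: row 4 has {1,3,5}; column 2 has {1,2,5}; that leaves 4.
At row 4, column 4: row 4 has {1,3,4,5}; column 4 has {1,3,5}; that leaves 2.
At row 5, column 2: row 5 has {1,4}; column 2 has {1,2,4,5}; that leaves 3.
At row 5, column 5: row 5 has {1,3,4}; column 5 has {1,2,4}; that leaves 5.
At row 1, column 1: row 1 has {1,2}; column 1 has {1,3,4}; that leaves 5.
At row 1, column 4: row 1 has {1,2,5}; column 4 has {1,2,3,5}; that leaves 4.
At row 1, column 5: row 1 has {1,2,4,5}; column 5 has {1,2,4,5}; that leaves 3.

5 1 2 4 3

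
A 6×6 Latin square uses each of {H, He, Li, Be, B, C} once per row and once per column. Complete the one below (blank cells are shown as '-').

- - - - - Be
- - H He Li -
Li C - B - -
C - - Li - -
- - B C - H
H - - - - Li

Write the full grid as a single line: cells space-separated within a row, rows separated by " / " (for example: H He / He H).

(r1,c4) = H
(r3,c6) = He
(r4,c6) = B
(r6,c4) = Be
(r2,c6) = C
(r3,c3) = Be
(r3,c5) = H
(r4,c3) = He
(r4,c5) = Be
(r5,c5) = He
(r6,c3) = C
(r6,c5) = B
(r1,c3) = Li
(r1,c5) = C
(r4,c2) = H
(r5,c1) = Be
(r5,c2) = Li
(r6,c2) = He
(r1,c2) = B
(r2,c1) = B
(r2,c2) = Be
(r1,c1) = He

He B Li H C Be / B Be H He Li C / Li C Be B H He / C H He Li Be B / Be Li B C He H / H He C Be B Li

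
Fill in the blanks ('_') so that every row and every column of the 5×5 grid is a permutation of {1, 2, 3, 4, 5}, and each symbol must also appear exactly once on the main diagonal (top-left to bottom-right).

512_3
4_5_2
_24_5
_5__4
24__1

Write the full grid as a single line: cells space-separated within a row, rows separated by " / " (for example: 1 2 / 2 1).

5 1 2 4 3 / 4 3 5 1 2 / 1 2 4 3 5 / 3 5 1 2 4 / 2 4 3 5 1

(r1,c4) = 4
(r2,c2) = 3
(r2,c4) = 1
(r3,c4) = 3
(r4,c4) = 2
(r5,c3) = 3
(r5,c4) = 5
(r3,c1) = 1
(r4,c1) = 3
(r4,c3) = 1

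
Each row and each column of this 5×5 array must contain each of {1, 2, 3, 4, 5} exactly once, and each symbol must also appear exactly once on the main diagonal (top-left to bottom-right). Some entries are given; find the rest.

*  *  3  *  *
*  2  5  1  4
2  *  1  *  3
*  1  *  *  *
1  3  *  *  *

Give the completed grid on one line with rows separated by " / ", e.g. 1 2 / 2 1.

4 5 3 2 1 / 3 2 5 1 4 / 2 4 1 5 3 / 5 1 4 3 2 / 1 3 2 4 5

(r2,c1) = 3
(r5,c5) = 5
(r1,c1) = 4
(r1,c2) = 5
(r1,c4) = 2
(r1,c5) = 1
(r3,c2) = 4
(r3,c4) = 5
(r4,c1) = 5
(r4,c4) = 3
(r4,c5) = 2
(r5,c4) = 4
(r4,c3) = 4
(r5,c3) = 2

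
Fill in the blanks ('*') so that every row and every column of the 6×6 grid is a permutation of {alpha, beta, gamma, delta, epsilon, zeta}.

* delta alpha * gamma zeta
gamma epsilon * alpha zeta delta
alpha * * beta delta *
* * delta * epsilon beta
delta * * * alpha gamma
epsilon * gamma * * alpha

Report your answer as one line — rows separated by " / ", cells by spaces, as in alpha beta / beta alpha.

beta delta alpha epsilon gamma zeta / gamma epsilon beta alpha zeta delta / alpha gamma zeta beta delta epsilon / zeta alpha delta gamma epsilon beta / delta beta epsilon zeta alpha gamma / epsilon zeta gamma delta beta alpha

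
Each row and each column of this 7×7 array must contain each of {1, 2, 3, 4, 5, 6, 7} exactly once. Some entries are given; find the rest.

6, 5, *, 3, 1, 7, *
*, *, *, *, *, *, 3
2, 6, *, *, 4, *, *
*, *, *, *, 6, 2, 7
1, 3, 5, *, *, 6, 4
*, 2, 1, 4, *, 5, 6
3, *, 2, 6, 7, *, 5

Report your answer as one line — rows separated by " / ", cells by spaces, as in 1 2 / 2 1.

6 5 4 3 1 7 2 / 4 7 6 2 5 1 3 / 2 6 7 5 4 3 1 / 5 4 3 1 6 2 7 / 1 3 5 7 2 6 4 / 7 2 1 4 3 5 6 / 3 1 2 6 7 4 5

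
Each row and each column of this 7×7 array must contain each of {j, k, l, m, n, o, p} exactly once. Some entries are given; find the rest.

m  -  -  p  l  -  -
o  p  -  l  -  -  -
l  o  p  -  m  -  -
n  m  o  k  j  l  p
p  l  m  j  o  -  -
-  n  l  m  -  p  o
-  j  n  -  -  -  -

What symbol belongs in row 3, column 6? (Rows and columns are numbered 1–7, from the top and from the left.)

(r1,c2) = k
(r1,c3) = j
(r1,c7) = n
(r2,c3) = k
(r2,c5) = n
(r3,c4) = n
(r5,c7) = k
(r6,c5) = k
(r7,c1) = k
(r7,c4) = o
(r7,c5) = p
(r7,c6) = m
(r7,c7) = l
(r1,c6) = o
(r2,c6) = j
(r2,c7) = m
(r3,c6) = k

k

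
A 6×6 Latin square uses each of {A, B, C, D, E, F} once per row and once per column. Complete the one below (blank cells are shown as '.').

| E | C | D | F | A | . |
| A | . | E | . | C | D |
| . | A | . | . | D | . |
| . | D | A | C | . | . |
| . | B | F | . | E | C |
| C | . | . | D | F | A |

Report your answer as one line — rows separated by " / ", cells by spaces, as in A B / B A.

Cell (r1,c6): row 1 has {A,C,D,E,F}; column 6 has {A,C,D} → B.
Cell (r2,c2): row 2 has {A,C,D,E}; column 2 has {A,B,C,D} → F.
Cell (r2,c4): row 2 has {A,C,D,E,F}; column 4 has {C,D,F} → B.
Cell (r3,c4): row 3 has {A,D}; column 4 has {B,C,D,F} → E.
Cell (r3,c6): row 3 has {A,D,E}; column 6 has {A,B,C,D} → F.
Cell (r4,c5): row 4 has {A,C,D}; column 5 has {A,C,D,E,F} → B.
Cell (r4,c6): row 4 has {A,B,C,D}; column 6 has {A,B,C,D,F} → E.
Cell (r5,c1): row 5 has {B,C,E,F}; column 1 has {A,C,E} → D.
Cell (r5,c4): row 5 has {B,C,D,E,F}; column 4 has {B,C,D,E,F} → A.
Cell (r6,c2): row 6 has {A,C,D,F}; column 2 has {A,B,C,D,F} → E.
Cell (r6,c3): row 6 has {A,C,D,E,F}; column 3 has {A,D,E,F} → B.
Cell (r3,c1): row 3 has {A,D,E,F}; column 1 has {A,C,D,E} → B.
Cell (r3,c3): row 3 has {A,B,D,E,F}; column 3 has {A,B,D,E,F} → C.
Cell (r4,c1): row 4 has {A,B,C,D,E}; column 1 has {A,B,C,D,E} → F.

E C D F A B / A F E B C D / B A C E D F / F D A C B E / D B F A E C / C E B D F A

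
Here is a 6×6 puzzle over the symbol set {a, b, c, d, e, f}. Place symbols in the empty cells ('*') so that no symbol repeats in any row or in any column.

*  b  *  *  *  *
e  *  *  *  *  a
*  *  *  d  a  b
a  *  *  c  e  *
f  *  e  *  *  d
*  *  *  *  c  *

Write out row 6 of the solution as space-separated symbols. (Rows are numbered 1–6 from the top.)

b a d f c e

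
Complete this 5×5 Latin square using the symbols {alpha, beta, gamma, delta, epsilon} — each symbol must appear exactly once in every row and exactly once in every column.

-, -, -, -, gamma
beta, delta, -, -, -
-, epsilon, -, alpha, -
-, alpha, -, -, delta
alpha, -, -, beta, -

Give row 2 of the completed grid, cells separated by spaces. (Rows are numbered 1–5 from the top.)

beta delta epsilon gamma alpha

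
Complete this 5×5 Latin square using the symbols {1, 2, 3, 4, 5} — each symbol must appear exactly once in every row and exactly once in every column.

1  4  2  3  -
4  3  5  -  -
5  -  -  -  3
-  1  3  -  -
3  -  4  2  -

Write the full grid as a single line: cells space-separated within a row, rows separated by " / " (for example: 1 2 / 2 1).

Cell (r1,c5): row 1 has {1,2,3,4}; column 5 has {3} → 5.
Cell (r2,c4): row 2 has {3,4,5}; column 4 has {2,3} → 1.
Cell (r2,c5): row 2 has {1,3,4,5}; column 5 has {3,5} → 2.
Cell (r3,c2): row 3 has {3,5}; column 2 has {1,3,4} → 2.
Cell (r3,c3): row 3 has {2,3,5}; column 3 has {2,3,4,5} → 1.
Cell (r3,c4): row 3 has {1,2,3,5}; column 4 has {1,2,3} → 4.
Cell (r4,c1): row 4 has {1,3}; column 1 has {1,3,4,5} → 2.
Cell (r4,c4): row 4 has {1,2,3}; column 4 has {1,2,3,4} → 5.
Cell (r4,c5): row 4 has {1,2,3,5}; column 5 has {2,3,5} → 4.
Cell (r5,c2): row 5 has {2,3,4}; column 2 has {1,2,3,4} → 5.
Cell (r5,c5): row 5 has {2,3,4,5}; column 5 has {2,3,4,5} → 1.

1 4 2 3 5 / 4 3 5 1 2 / 5 2 1 4 3 / 2 1 3 5 4 / 3 5 4 2 1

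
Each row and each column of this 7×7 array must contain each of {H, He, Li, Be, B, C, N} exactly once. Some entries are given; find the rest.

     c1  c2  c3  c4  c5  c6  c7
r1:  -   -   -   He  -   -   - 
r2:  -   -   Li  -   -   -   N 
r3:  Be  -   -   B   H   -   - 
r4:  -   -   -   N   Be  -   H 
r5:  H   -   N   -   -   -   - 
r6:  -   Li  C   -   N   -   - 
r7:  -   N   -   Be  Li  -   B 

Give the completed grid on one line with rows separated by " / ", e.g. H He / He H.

(r3,c3): row 3 has {H,Be,B}; column 3 has {Li,C,N}, so it must be He.
(r4,c3): row 4 has {H,Be,N}; column 3 has {He,Li,C,N}, so it must be B.
(r6,c4): row 6 has {Li,C,N}; column 4 has {He,Be,B,N}, so it must be H.
(r7,c3): row 7 has {Li,Be,B,N}; column 3 has {He,Li,B,C,N}, so it must be H.
(r1,c3): row 1 has {He}; column 3 has {H,He,Li,B,C,N}, so it must be Be.
(r2,c4): row 2 has {Li,N}; column 4 has {H,He,Be,B,N}, so it must be C.
(r3,c2): row 3 has {H,He,Be,B}; column 2 has {Li,N}, so it must be C.
(r3,c7): row 3 has {H,He,Be,B,C}; column 7 has {H,B,N}, so it must be Li.
(r4,c2): row 4 has {H,Be,B,N}; column 2 has {Li,C,N}, so it must be He.
(r5,c4): row 5 has {H,N}; column 4 has {H,He,Be,B,C,N}, so it must be Li.
(r1,c7): row 1 has {He,Be}; column 7 has {H,Li,B,N}, so it must be C.
(r3,c6): row 3 has {H,He,Li,Be,B,C}; column 6 is empty so far, so it must be N.
(r1,c5): row 1 has {He,Be,C}; column 5 has {H,Li,Be,N}, so it must be B.
(r2,c5): row 2 has {Li,C,N}; column 5 has {H,Li,Be,B,N}, so it must be He.
(r5,c5): row 5 has {H,Li,N}; column 5 has {H,He,Li,Be,B,N}, so it must be C.
(r1,c2): row 1 has {He,Be,B,C}; column 2 has {He,Li,C,N}, so it must be H.
(r1,c6): row 1 has {H,He,Be,B,C}; column 6 has {N}, so it must be Li.
(r2,c1): row 2 has {He,Li,C,N}; column 1 has {H,Be}, so it must be B.
(r2,c2): row 2 has {He,Li,B,C,N}; column 2 has {H,He,Li,C,N}, so it must be Be.
(r2,c6): row 2 has {He,Li,Be,B,C,N}; column 6 has {Li,N}, so it must be H.
(r4,c6): row 4 has {H,He,Be,B,N}; column 6 has {H,Li,N}, so it must be C.
(r5,c2): row 5 has {H,Li,C,N}; column 2 has {H,He,Li,Be,C,N}, so it must be B.
(r6,c1): row 6 has {H,Li,C,N}; column 1 has {H,Be,B}, so it must be He.
(r6,c7): row 6 has {H,He,Li,C,N}; column 7 has {H,Li,B,C,N}, so it must be Be.
(r7,c1): row 7 has {H,Li,Be,B,N}; column 1 has {H,He,Be,B}, so it must be C.
(r7,c6): row 7 has {H,Li,Be,B,C,N}; column 6 has {H,Li,C,N}, so it must be He.
(r1,c1): row 1 has {H,He,Li,Be,B,C}; column 1 has {H,He,Be,B,C}, so it must be N.
(r4,c1): row 4 has {H,He,Be,B,C,N}; column 1 has {H,He,Be,B,C,N}, so it must be Li.
(r5,c6): row 5 has {H,Li,B,C,N}; column 6 has {H,He,Li,C,N}, so it must be Be.
(r5,c7): row 5 has {H,Li,Be,B,C,N}; column 7 has {H,Li,Be,B,C,N}, so it must be He.
(r6,c6): row 6 has {H,He,Li,Be,C,N}; column 6 has {H,He,Li,Be,C,N}, so it must be B.

N H Be He B Li C / B Be Li C He H N / Be C He B H N Li / Li He B N Be C H / H B N Li C Be He / He Li C H N B Be / C N H Be Li He B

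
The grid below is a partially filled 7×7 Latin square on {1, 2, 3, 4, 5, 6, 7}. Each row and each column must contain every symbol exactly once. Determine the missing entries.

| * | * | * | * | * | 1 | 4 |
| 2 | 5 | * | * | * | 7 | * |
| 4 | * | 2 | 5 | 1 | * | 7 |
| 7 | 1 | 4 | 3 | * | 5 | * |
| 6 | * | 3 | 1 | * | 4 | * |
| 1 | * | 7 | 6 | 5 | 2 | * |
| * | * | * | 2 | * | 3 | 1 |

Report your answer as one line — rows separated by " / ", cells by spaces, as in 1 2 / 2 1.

3 6 5 7 2 1 4 / 2 5 1 4 3 7 6 / 4 3 2 5 1 6 7 / 7 1 4 3 6 5 2 / 6 2 3 1 7 4 5 / 1 4 7 6 5 2 3 / 5 7 6 2 4 3 1

(r1,c4): row 1 has {1,4}; column 4 has {1,2,3,5,6}, so it must be 7.
(r2,c4): row 2 has {2,5,7}; column 4 has {1,2,3,5,6,7}, so it must be 4.
(r3,c6): row 3 has {1,2,4,5,7}; column 6 has {1,2,3,4,5,7}, so it must be 6.
(r6,c7): row 6 has {1,2,5,6,7}; column 7 has {1,4,7}, so it must be 3.
(r7,c1): row 7 has {1,2,3}; column 1 has {1,2,4,6,7}, so it must be 5.
(r7,c3): row 7 has {1,2,3,5}; column 3 has {2,3,4,7}, so it must be 6.
(r1,c1): row 1 has {1,4,7}; column 1 has {1,2,4,5,6,7}, so it must be 3.
(r1,c3): row 1 has {1,3,4,7}; column 3 has {2,3,4,6,7}, so it must be 5.
(r2,c3): row 2 has {2,4,5,7}; column 3 has {2,3,4,5,6,7}, so it must be 1.
(r2,c7): row 2 has {1,2,4,5,7}; column 7 has {1,3,4,7}, so it must be 6.
(r3,c2): row 3 has {1,2,4,5,6,7}; column 2 has {1,5}, so it must be 3.
(r4,c7): row 4 has {1,3,4,5,7}; column 7 has {1,3,4,6,7}, so it must be 2.
(r5,c7): row 5 has {1,3,4,6}; column 7 has {1,2,3,4,6,7}, so it must be 5.
(r6,c2): row 6 has {1,2,3,5,6,7}; column 2 has {1,3,5}, so it must be 4.
(r7,c2): row 7 has {1,2,3,5,6}; column 2 has {1,3,4,5}, so it must be 7.
(r7,c5): row 7 has {1,2,3,5,6,7}; column 5 has {1,5}, so it must be 4.
(r2,c5): row 2 has {1,2,4,5,6,7}; column 5 has {1,4,5}, so it must be 3.
(r4,c5): row 4 has {1,2,3,4,5,7}; column 5 has {1,3,4,5}, so it must be 6.
(r5,c2): row 5 has {1,3,4,5,6}; column 2 has {1,3,4,5,7}, so it must be 2.
(r5,c5): row 5 has {1,2,3,4,5,6}; column 5 has {1,3,4,5,6}, so it must be 7.
(r1,c2): row 1 has {1,3,4,5,7}; column 2 has {1,2,3,4,5,7}, so it must be 6.
(r1,c5): row 1 has {1,3,4,5,6,7}; column 5 has {1,3,4,5,6,7}, so it must be 2.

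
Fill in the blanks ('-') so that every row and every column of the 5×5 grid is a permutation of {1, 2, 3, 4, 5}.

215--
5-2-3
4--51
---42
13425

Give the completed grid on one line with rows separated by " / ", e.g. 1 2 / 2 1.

2 1 5 3 4 / 5 4 2 1 3 / 4 2 3 5 1 / 3 5 1 4 2 / 1 3 4 2 5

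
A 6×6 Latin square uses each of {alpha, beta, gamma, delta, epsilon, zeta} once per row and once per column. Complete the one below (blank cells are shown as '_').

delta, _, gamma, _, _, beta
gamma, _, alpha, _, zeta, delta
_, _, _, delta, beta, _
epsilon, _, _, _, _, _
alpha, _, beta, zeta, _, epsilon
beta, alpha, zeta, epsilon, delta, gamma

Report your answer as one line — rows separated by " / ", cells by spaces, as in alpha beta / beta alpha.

delta zeta gamma alpha epsilon beta / gamma epsilon alpha beta zeta delta / zeta gamma epsilon delta beta alpha / epsilon beta delta gamma alpha zeta / alpha delta beta zeta gamma epsilon / beta alpha zeta epsilon delta gamma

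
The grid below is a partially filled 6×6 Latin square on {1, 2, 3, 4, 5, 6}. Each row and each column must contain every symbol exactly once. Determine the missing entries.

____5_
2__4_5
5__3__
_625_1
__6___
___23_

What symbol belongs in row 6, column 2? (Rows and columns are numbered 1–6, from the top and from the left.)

(r4,c5) = 4
(r5,c4) = 1
(r5,c5) = 2
(r1,c4) = 6
(r4,c1) = 3
(r5,c1) = 4
(r5,c6) = 3
(r1,c1) = 1
(r5,c2) = 5
(r6,c1) = 6
(r6,c6) = 4
(r1,c6) = 2
(r3,c6) = 6
(r6,c2) = 1

1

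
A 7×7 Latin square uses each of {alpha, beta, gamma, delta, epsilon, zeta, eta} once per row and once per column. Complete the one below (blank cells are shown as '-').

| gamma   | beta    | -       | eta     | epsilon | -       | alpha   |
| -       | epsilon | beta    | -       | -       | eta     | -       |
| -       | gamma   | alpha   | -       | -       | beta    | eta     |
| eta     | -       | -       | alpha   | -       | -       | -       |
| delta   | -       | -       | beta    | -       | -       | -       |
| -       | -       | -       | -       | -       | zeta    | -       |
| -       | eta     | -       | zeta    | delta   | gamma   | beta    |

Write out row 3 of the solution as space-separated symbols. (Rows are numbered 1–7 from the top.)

epsilon gamma alpha delta zeta beta eta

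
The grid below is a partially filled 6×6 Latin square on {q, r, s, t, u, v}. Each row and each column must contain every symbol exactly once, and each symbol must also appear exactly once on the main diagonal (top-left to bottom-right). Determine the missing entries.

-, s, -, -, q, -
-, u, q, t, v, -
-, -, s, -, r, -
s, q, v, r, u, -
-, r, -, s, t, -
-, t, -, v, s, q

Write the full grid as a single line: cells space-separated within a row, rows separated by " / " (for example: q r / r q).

At row 1, column 1: row 1 has {q,s}; column 1 has {s}; the diagonal has {q,r,s,t,u}; that leaves v.
At row 1, column 4: row 1 has {q,s,v}; column 4 has {r,s,t,v}; that leaves u.
At row 2, column 1: row 2 has {q,t,u,v}; column 1 has {s,v}; that leaves r.
At row 2, column 6: row 2 has {q,r,t,u,v}; column 6 has {q}; that leaves s.
At row 3, column 2: row 3 has {r,s}; column 2 has {q,r,s,t,u}; that leaves v.
At row 3, column 4: row 3 has {r,s,v}; column 4 has {r,s,t,u,v}; that leaves q.
At row 4, column 6: row 4 has {q,r,s,u,v}; column 6 has {q,s}; that leaves t.
At row 5, column 3: row 5 has {r,s,t}; column 3 has {q,s,v}; that leaves u.
At row 5, column 6: row 5 has {r,s,t,u}; column 6 has {q,s,t}; that leaves v.
At row 6, column 1: row 6 has {q,s,t,v}; column 1 has {r,s,v}; that leaves u.
At row 6, column 3: row 6 has {q,s,t,u,v}; column 3 has {q,s,u,v}; that leaves r.
At row 1, column 3: row 1 has {q,s,u,v}; column 3 has {q,r,s,u,v}; that leaves t.
At row 1, column 6: row 1 has {q,s,t,u,v}; column 6 has {q,s,t,v}; that leaves r.
At row 3, column 1: row 3 has {q,r,s,v}; column 1 has {r,s,u,v}; that leaves t.
At row 3, column 6: row 3 has {q,r,s,t,v}; column 6 has {q,r,s,t,v}; that leaves u.
At row 5, column 1: row 5 has {r,s,t,u,v}; column 1 has {r,s,t,u,v}; that leaves q.

v s t u q r / r u q t v s / t v s q r u / s q v r u t / q r u s t v / u t r v s q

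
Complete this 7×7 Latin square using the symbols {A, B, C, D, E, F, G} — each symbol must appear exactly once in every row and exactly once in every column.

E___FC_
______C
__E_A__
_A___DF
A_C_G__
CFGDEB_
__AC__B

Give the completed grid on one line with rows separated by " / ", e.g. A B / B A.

E B D A F C G / D E F G B A C / B C E F A G D / G A B E C D F / A D C B G F E / C F G D E B A / F G A C D E B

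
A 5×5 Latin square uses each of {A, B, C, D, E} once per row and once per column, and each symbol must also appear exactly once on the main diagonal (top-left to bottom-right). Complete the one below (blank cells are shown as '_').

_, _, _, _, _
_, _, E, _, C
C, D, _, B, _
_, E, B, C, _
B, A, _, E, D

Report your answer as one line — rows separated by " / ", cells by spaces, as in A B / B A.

E C D A B / A B E D C / C D A B E / D E B C A / B A C E D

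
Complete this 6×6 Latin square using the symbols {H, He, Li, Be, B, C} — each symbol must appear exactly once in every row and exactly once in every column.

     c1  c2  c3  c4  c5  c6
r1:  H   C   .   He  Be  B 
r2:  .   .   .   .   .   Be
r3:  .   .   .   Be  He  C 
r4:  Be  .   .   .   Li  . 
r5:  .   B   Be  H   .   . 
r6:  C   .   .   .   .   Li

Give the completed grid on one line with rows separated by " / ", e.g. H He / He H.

H C Li He Be B / He H C Li B Be / B Li H Be He C / Be He B C Li H / Li B Be H C He / C Be He B H Li

row 1 has {H,He,Be,B,C}; column 3 has {Be} — only Li is left for (r1,c3).
row 5 has {H,Be,B}; column 5 has {He,Li,Be} — only C is left for (r5,c5).
row 5 has {H,Be,B,C}; column 6 has {Li,Be,B,C} — only He is left for (r5,c6).
row 6 has {Li,C}; column 4 has {H,He,Be} — only B is left for (r6,c4).
row 6 has {Li,B,C}; column 5 has {He,Li,Be,C} — only H is left for (r6,c5).
row 2 has {Be}; column 5 has {H,He,Li,Be,C} — only B is left for (r2,c5).
row 4 has {Li,Be}; column 4 has {H,He,Be,B} — only C is left for (r4,c4).
row 4 has {Li,Be,C}; column 6 has {He,Li,Be,B,C} — only H is left for (r4,c6).
row 5 has {H,He,Be,B,C}; column 1 has {H,Be,C} — only Li is left for (r5,c1).
row 6 has {H,Li,B,C}; column 3 has {Li,Be} — only He is left for (r6,c3).
row 2 has {Be,B}; column 1 has {H,Li,Be,C} — only He is left for (r2,c1).
row 2 has {He,Be,B}; column 4 has {H,He,Be,B,C} — only Li is left for (r2,c4).
row 3 has {He,Be,C}; column 1 has {H,He,Li,Be,C} — only B is left for (r3,c1).
row 3 has {He,Be,B,C}; column 3 has {He,Li,Be} — only H is left for (r3,c3).
row 4 has {H,Li,Be,C}; column 2 has {B,C} — only He is left for (r4,c2).
row 4 has {H,He,Li,Be,C}; column 3 has {H,He,Li,Be} — only B is left for (r4,c3).
row 6 has {H,He,Li,B,C}; column 2 has {He,B,C} — only Be is left for (r6,c2).
row 2 has {He,Li,Be,B}; column 2 has {He,Be,B,C} — only H is left for (r2,c2).
row 2 has {H,He,Li,Be,B}; column 3 has {H,He,Li,Be,B} — only C is left for (r2,c3).
row 3 has {H,He,Be,B,C}; column 2 has {H,He,Be,B,C} — only Li is left for (r3,c2).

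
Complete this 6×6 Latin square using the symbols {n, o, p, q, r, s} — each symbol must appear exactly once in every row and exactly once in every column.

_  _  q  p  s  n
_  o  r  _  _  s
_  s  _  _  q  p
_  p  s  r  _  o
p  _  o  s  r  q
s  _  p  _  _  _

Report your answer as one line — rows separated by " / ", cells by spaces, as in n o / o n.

o r q p s n / n o r q p s / r s n o q p / q p s r n o / p n o s r q / s q p n o r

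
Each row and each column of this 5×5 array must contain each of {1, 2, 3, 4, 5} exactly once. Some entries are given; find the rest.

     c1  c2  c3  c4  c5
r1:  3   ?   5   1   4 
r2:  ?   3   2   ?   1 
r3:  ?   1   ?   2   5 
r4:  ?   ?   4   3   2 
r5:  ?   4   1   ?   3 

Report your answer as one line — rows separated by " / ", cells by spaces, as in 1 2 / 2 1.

3 2 5 1 4 / 5 3 2 4 1 / 4 1 3 2 5 / 1 5 4 3 2 / 2 4 1 5 3

At row 1, column 2: row 1 has {1,3,4,5}; column 2 has {1,3,4}; that leaves 2.
At row 3, column 1: row 3 has {1,2,5}; column 1 has {3}; that leaves 4.
At row 3, column 3: row 3 has {1,2,4,5}; column 3 has {1,2,4,5}; that leaves 3.
At row 4, column 2: row 4 has {2,3,4}; column 2 has {1,2,3,4}; that leaves 5.
At row 5, column 4: row 5 has {1,3,4}; column 4 has {1,2,3}; that leaves 5.
At row 2, column 1: row 2 has {1,2,3}; column 1 has {3,4}; that leaves 5.
At row 2, column 4: row 2 has {1,2,3,5}; column 4 has {1,2,3,5}; that leaves 4.
At row 4, column 1: row 4 has {2,3,4,5}; column 1 has {3,4,5}; that leaves 1.
At row 5, column 1: row 5 has {1,3,4,5}; column 1 has {1,3,4,5}; that leaves 2.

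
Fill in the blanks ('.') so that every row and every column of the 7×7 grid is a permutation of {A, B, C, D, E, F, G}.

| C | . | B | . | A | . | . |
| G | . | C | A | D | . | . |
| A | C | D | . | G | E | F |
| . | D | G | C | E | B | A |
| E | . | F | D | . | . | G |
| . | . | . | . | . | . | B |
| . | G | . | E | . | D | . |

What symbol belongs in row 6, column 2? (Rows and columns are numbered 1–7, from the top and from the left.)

F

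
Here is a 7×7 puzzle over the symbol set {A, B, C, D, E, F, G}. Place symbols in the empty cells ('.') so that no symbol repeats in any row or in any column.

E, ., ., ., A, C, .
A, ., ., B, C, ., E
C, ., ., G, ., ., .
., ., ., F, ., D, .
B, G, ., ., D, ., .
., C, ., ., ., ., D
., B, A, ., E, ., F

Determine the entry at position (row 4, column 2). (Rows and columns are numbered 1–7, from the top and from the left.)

E

row 1 has {A,C,E}; column 4 has {B,F,G} — only D is left for (r1,c4).
row 4 has {D,F}; column 1 has {A,B,C,E} — only G is left for (r4,c1).
row 4 has {D,F,G}; column 5 has {A,C,D,E} — only B is left for (r4,c5).
row 6 has {C,D}; column 1 has {A,B,C,E,G} — only F is left for (r6,c1).
row 6 has {C,D,F}; column 5 has {A,B,C,D,E} — only G is left for (r6,c5).
row 7 has {A,B,E,F}; column 1 has {A,B,C,E,F,G} — only D is left for (r7,c1).
row 7 has {A,B,D,E,F}; column 4 has {B,D,F,G} — only C is left for (r7,c4).
row 7 has {A,B,C,D,E,F}; column 6 has {C,D} — only G is left for (r7,c6).
row 1 has {A,C,D,E}; column 2 has {B,C,G} — only F is left for (r1,c2).
row 2 has {A,B,C,E}; column 2 has {B,C,F,G} — only D is left for (r2,c2).
row 2 has {A,B,C,D,E}; column 6 has {C,D,G} — only F is left for (r2,c6).
row 3 has {C,G}; column 5 has {A,B,C,D,E,G} — only F is left for (r3,c5).
row 2 has {A,B,C,D,E,F}; column 3 has {A} — only G is left for (r2,c3).
row 1 has {A,C,D,E,F}; column 3 has {A,G} — only B is left for (r1,c3).
row 1 has {A,B,C,D,E,F}; column 7 has {D,E,F} — only G is left for (r1,c7).
row 6 has {C,D,F,G}; column 3 has {A,B,G} — only E is left for (r6,c3).
row 6 has {C,D,E,F,G}; column 4 has {B,C,D,F,G} — only A is left for (r6,c4).
row 6 has {A,C,D,E,F,G}; column 6 has {C,D,F,G} — only B is left for (r6,c6).
row 3 has {C,F,G}; column 3 has {A,B,E,G} — only D is left for (r3,c3).
row 4 has {B,D,F,G}; column 3 has {A,B,D,E,G} — only C is left for (r4,c3).
row 4 has {B,C,D,F,G}; column 7 has {D,E,F,G} — only A is left for (r4,c7).
row 5 has {B,D,G}; column 3 has {A,B,C,D,E,G} — only F is left for (r5,c3).
row 5 has {B,D,F,G}; column 4 has {A,B,C,D,F,G} — only E is left for (r5,c4).
row 5 has {B,D,E,F,G}; column 6 has {B,C,D,F,G} — only A is left for (r5,c6).
row 5 has {A,B,D,E,F,G}; column 7 has {A,D,E,F,G} — only C is left for (r5,c7).
row 3 has {C,D,F,G}; column 6 has {A,B,C,D,F,G} — only E is left for (r3,c6).
row 3 has {C,D,E,F,G}; column 7 has {A,C,D,E,F,G} — only B is left for (r3,c7).
row 4 has {A,B,C,D,F,G}; column 2 has {B,C,D,F,G} — only E is left for (r4,c2).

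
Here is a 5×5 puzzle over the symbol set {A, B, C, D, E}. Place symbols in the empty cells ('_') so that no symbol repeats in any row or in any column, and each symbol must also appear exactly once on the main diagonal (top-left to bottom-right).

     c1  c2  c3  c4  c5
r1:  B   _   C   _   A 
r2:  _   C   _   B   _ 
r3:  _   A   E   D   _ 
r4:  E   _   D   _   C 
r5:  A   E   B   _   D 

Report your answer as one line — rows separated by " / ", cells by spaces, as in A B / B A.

B D C E A / D C A B E / C A E D B / E B D A C / A E B C D

Cell (r1,c2): row 1 has {A,B,C}; column 2 has {A,C,E} → D.
Cell (r1,c4): row 1 has {A,B,C,D}; column 4 has {B,D} → E.
Cell (r2,c1): row 2 has {B,C}; column 1 has {A,B,E} → D.
Cell (r2,c3): row 2 has {B,C,D}; column 3 has {B,C,D,E} → A.
Cell (r2,c5): row 2 has {A,B,C,D}; column 5 has {A,C,D} → E.
Cell (r3,c1): row 3 has {A,D,E}; column 1 has {A,B,D,E} → C.
Cell (r3,c5): row 3 has {A,C,D,E}; column 5 has {A,C,D,E} → B.
Cell (r4,c2): row 4 has {C,D,E}; column 2 has {A,C,D,E} → B.
Cell (r4,c4): row 4 has {B,C,D,E}; column 4 has {B,D,E}; the diagonal has {B,C,D,E} → A.
Cell (r5,c4): row 5 has {A,B,D,E}; column 4 has {A,B,D,E} → C.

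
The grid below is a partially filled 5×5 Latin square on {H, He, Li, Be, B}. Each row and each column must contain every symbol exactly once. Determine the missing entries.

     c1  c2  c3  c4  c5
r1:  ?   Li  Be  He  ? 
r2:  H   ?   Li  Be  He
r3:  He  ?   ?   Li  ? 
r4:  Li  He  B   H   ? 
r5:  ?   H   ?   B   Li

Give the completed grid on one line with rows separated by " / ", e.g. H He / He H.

(r1,c1) = B
(r1,c5) = H
(r2,c2) = B
(r3,c2) = Be
(r3,c3) = H
(r3,c5) = B
(r4,c5) = Be
(r5,c1) = Be
(r5,c3) = He

B Li Be He H / H B Li Be He / He Be H Li B / Li He B H Be / Be H He B Li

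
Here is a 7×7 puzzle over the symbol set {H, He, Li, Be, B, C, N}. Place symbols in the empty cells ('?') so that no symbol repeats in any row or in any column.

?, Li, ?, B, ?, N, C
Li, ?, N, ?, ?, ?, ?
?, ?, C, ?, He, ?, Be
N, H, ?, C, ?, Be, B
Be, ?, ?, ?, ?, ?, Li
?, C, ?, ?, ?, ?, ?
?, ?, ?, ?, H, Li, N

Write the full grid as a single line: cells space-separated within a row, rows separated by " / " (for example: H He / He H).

(r1,c5): row 1 has {Li,B,C,N}; column 5 has {H,He}, so it must be Be.
(r4,c5): row 4 has {H,Be,B,C,N}; column 5 has {H,He,Be}, so it must be Li.
(r4,c3): row 4 has {H,Li,Be,B,C,N}; column 3 has {C,N}, so it must be He.
(r1,c3): row 1 has {Li,Be,B,C,N}; column 3 has {He,C,N}, so it must be H.
(r5,c3): row 5 has {Li,Be}; column 3 has {H,He,C,N}, so it must be B.
(r7,c3): row 7 has {H,Li,N}; column 3 has {H,He,B,C,N}, so it must be Be.
(r7,c4): row 7 has {H,Li,Be,N}; column 4 has {B,C}, so it must be He.
(r1,c1): row 1 has {H,Li,Be,B,C,N}; column 1 has {Li,Be,N}, so it must be He.
(r6,c3): row 6 has {C}; column 3 has {H,He,Be,B,C,N}, so it must be Li.
(r7,c2): row 7 has {H,He,Li,Be,N}; column 2 has {H,Li,C}, so it must be B.
(r3,c2): row 3 has {He,Be,C}; column 2 has {H,Li,B,C}, so it must be N.
(r5,c2): row 5 has {Li,Be,B}; column 2 has {H,Li,B,C,N}, so it must be He.
(r7,c1): row 7 has {H,He,Li,Be,B,N}; column 1 has {He,Li,Be,N}, so it must be C.
(r2,c2): row 2 has {Li,N}; column 2 has {H,He,Li,B,C,N}, so it must be Be.
(r2,c4): row 2 has {Li,Be,N}; column 4 has {He,B,C}, so it must be H.
(r2,c7): row 2 has {H,Li,Be,N}; column 7 has {Li,Be,B,C,N}, so it must be He.
(r3,c4): row 3 has {He,Be,C,N}; column 4 has {H,He,B,C}, so it must be Li.
(r5,c4): row 5 has {He,Li,Be,B}; column 4 has {H,He,Li,B,C}, so it must be N.
(r5,c5): row 5 has {He,Li,Be,B,N}; column 5 has {H,He,Li,Be}, so it must be C.
(r5,c6): row 5 has {He,Li,Be,B,C,N}; column 6 has {Li,Be,N}, so it must be H.
(r6,c4): row 6 has {Li,C}; column 4 has {H,He,Li,B,C,N}, so it must be Be.
(r6,c7): row 6 has {Li,Be,C}; column 7 has {He,Li,Be,B,C,N}, so it must be H.
(r2,c5): row 2 has {H,He,Li,Be,N}; column 5 has {H,He,Li,Be,C}, so it must be B.
(r2,c6): row 2 has {H,He,Li,Be,B,N}; column 6 has {H,Li,Be,N}, so it must be C.
(r3,c6): row 3 has {He,Li,Be,C,N}; column 6 has {H,Li,Be,C,N}, so it must be B.
(r6,c1): row 6 has {H,Li,Be,C}; column 1 has {He,Li,Be,C,N}, so it must be B.
(r6,c5): row 6 has {H,Li,Be,B,C}; column 5 has {H,He,Li,Be,B,C}, so it must be N.
(r6,c6): row 6 has {H,Li,Be,B,C,N}; column 6 has {H,Li,Be,B,C,N}, so it must be He.
(r3,c1): row 3 has {He,Li,Be,B,C,N}; column 1 has {He,Li,Be,B,C,N}, so it must be H.

He Li H B Be N C / Li Be N H B C He / H N C Li He B Be / N H He C Li Be B / Be He B N C H Li / B C Li Be N He H / C B Be He H Li N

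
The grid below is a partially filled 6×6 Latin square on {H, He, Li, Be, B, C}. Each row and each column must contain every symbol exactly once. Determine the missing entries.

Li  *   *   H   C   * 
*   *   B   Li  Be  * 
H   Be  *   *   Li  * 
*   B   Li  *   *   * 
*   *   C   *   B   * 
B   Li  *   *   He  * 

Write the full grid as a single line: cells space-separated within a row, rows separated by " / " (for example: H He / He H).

At row 1, column 2: row 1 has {H,Li,C}; column 2 has {Li,Be,B}; that leaves He.
At row 1, column 3: row 1 has {H,He,Li,C}; column 3 has {Li,B,C}; that leaves Be.
At row 1, column 6: row 1 has {H,He,Li,Be,C}; column 6 is empty so far; that leaves B.
At row 3, column 3: row 3 has {H,Li,Be}; column 3 has {Li,Be,B,C}; that leaves He.
At row 3, column 6: row 3 has {H,He,Li,Be}; column 6 has {B}; that leaves C.
At row 4, column 5: row 4 has {Li,B}; column 5 has {He,Li,Be,B,C}; that leaves H.
At row 5, column 2: row 5 has {B,C}; column 2 has {He,Li,Be,B}; that leaves H.
At row 6, column 3: row 6 has {He,Li,B}; column 3 has {He,Li,Be,B,C}; that leaves H.
At row 6, column 6: row 6 has {H,He,Li,B}; column 6 has {B,C}; that leaves Be.
At row 2, column 2: row 2 has {Li,Be,B}; column 2 has {H,He,Li,Be,B}; that leaves C.
At row 3, column 4: row 3 has {H,He,Li,Be,C}; column 4 has {H,Li}; that leaves B.
At row 4, column 6: row 4 has {H,Li,B}; column 6 has {Be,B,C}; that leaves He.
At row 5, column 6: row 5 has {H,B,C}; column 6 has {He,Be,B,C}; that leaves Li.
At row 6, column 4: row 6 has {H,He,Li,Be,B}; column 4 has {H,Li,B}; that leaves C.
At row 2, column 1: row 2 has {Li,Be,B,C}; column 1 has {H,Li,B}; that leaves He.
At row 2, column 6: row 2 has {He,Li,Be,B,C}; column 6 has {He,Li,Be,B,C}; that leaves H.
At row 4, column 4: row 4 has {H,He,Li,B}; column 4 has {H,Li,B,C}; that leaves Be.
At row 5, column 1: row 5 has {H,Li,B,C}; column 1 has {H,He,Li,B}; that leaves Be.
At row 5, column 4: row 5 has {H,Li,Be,B,C}; column 4 has {H,Li,Be,B,C}; that leaves He.
At row 4, column 1: row 4 has {H,He,Li,Be,B}; column 1 has {H,He,Li,Be,B}; that leaves C.

Li He Be H C B / He C B Li Be H / H Be He B Li C / C B Li Be H He / Be H C He B Li / B Li H C He Be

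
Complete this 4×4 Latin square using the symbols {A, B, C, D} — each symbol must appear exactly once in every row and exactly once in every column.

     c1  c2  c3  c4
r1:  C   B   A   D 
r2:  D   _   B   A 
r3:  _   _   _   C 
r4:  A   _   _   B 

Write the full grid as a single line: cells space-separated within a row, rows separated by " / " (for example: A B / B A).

C B A D / D C B A / B A D C / A D C B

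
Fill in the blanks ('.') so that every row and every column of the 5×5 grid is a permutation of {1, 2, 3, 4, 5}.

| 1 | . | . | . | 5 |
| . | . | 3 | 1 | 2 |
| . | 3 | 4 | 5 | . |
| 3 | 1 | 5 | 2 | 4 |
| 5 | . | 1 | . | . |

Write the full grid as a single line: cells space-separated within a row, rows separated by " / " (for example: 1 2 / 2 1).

(r1,c3) = 2
(r2,c1) = 4
(r2,c2) = 5
(r3,c1) = 2
(r3,c5) = 1
(r5,c5) = 3
(r1,c2) = 4
(r1,c4) = 3
(r5,c2) = 2
(r5,c4) = 4

1 4 2 3 5 / 4 5 3 1 2 / 2 3 4 5 1 / 3 1 5 2 4 / 5 2 1 4 3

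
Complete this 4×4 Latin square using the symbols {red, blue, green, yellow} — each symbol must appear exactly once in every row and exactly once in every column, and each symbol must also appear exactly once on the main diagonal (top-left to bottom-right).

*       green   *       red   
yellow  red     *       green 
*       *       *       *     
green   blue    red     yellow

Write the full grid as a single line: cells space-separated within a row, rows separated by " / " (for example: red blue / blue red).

blue green yellow red / yellow red blue green / red yellow green blue / green blue red yellow

At row 1, column 1: row 1 has {red,green}; column 1 has {green,yellow}; the diagonal has {red,yellow}; that leaves blue.
At row 1, column 3: row 1 has {red,blue,green}; column 3 has {red}; that leaves yellow.
At row 2, column 3: row 2 has {red,green,yellow}; column 3 has {red,yellow}; that leaves blue.
At row 3, column 1: row 3 is empty so far; column 1 has {blue,green,yellow}; that leaves red.
At row 3, column 2: row 3 has {red}; column 2 has {red,blue,green}; that leaves yellow.
At row 3, column 3: row 3 has {red,yellow}; column 3 has {red,blue,yellow}; the diagonal has {red,blue,yellow}; that leaves green.
At row 3, column 4: row 3 has {red,green,yellow}; column 4 has {red,green,yellow}; that leaves blue.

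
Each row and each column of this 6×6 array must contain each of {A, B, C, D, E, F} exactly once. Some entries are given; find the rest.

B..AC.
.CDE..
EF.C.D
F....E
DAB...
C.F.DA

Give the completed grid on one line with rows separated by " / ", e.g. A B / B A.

At row 1, column 3: row 1 has {A,B,C}; column 3 has {B,D,F}; that leaves E.
At row 1, column 6: row 1 has {A,B,C,E}; column 6 has {A,D,E}; that leaves F.
At row 2, column 1: row 2 has {C,D,E}; column 1 has {B,C,D,E,F}; that leaves A.
At row 2, column 6: row 2 has {A,C,D,E}; column 6 has {A,D,E,F}; that leaves B.
At row 3, column 3: row 3 has {C,D,E,F}; column 3 has {B,D,E,F}; that leaves A.
At row 3, column 5: row 3 has {A,C,D,E,F}; column 5 has {C,D}; that leaves B.
At row 4, column 3: row 4 has {E,F}; column 3 has {A,B,D,E,F}; that leaves C.
At row 4, column 5: row 4 has {C,E,F}; column 5 has {B,C,D}; that leaves A.
At row 5, column 4: row 5 has {A,B,D}; column 4 has {A,C,E}; that leaves F.
At row 5, column 5: row 5 has {A,B,D,F}; column 5 has {A,B,C,D}; that leaves E.
At row 5, column 6: row 5 has {A,B,D,E,F}; column 6 has {A,B,D,E,F}; that leaves C.
At row 6, column 4: row 6 has {A,C,D,F}; column 4 has {A,C,E,F}; that leaves B.
At row 1, column 2: row 1 has {A,B,C,E,F}; column 2 has {A,C,F}; that leaves D.
At row 2, column 5: row 2 has {A,B,C,D,E}; column 5 has {A,B,C,D,E}; that leaves F.
At row 4, column 2: row 4 has {A,C,E,F}; column 2 has {A,C,D,F}; that leaves B.
At row 4, column 4: row 4 has {A,B,C,E,F}; column 4 has {A,B,C,E,F}; that leaves D.
At row 6, column 2: row 6 has {A,B,C,D,F}; column 2 has {A,B,C,D,F}; that leaves E.

B D E A C F / A C D E F B / E F A C B D / F B C D A E / D A B F E C / C E F B D A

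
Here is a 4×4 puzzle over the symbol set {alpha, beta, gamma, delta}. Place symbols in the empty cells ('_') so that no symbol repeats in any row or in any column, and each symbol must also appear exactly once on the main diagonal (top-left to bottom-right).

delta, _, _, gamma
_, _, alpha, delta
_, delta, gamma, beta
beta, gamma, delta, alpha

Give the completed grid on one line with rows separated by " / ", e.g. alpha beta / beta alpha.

Cell (r1,c3): row 1 has {gamma,delta}; column 3 has {alpha,gamma,delta} → beta.
Cell (r2,c1): row 2 has {alpha,delta}; column 1 has {beta,delta} → gamma.
Cell (r2,c2): row 2 has {alpha,gamma,delta}; column 2 has {gamma,delta}; the diagonal has {alpha,gamma,delta} → beta.
Cell (r3,c1): row 3 has {beta,gamma,delta}; column 1 has {beta,gamma,delta} → alpha.
Cell (r1,c2): row 1 has {beta,gamma,delta}; column 2 has {beta,gamma,delta} → alpha.

delta alpha beta gamma / gamma beta alpha delta / alpha delta gamma beta / beta gamma delta alpha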